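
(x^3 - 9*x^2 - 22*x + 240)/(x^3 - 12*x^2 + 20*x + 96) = (x + 5)/(x + 2)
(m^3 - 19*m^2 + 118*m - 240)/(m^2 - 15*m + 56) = (m^2 - 11*m + 30)/(m - 7)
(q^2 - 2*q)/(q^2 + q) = (q - 2)/(q + 1)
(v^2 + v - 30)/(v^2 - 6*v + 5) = (v + 6)/(v - 1)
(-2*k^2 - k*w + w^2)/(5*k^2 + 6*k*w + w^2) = (-2*k + w)/(5*k + w)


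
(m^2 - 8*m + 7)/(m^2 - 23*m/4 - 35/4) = 4*(m - 1)/(4*m + 5)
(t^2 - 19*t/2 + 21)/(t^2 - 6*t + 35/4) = 2*(t - 6)/(2*t - 5)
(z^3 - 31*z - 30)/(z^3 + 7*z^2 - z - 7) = (z^2 - z - 30)/(z^2 + 6*z - 7)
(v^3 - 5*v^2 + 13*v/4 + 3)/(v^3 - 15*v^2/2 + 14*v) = (4*v^2 - 4*v - 3)/(2*v*(2*v - 7))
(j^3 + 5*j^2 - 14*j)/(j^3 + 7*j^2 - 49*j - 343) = j*(j - 2)/(j^2 - 49)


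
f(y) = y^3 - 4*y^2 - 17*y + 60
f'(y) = 3*y^2 - 8*y - 17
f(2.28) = 12.30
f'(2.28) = -19.64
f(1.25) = 34.45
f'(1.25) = -22.31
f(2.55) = 7.22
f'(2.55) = -17.89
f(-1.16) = 72.78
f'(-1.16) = -3.68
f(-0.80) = 70.53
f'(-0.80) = -8.68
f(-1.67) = 72.58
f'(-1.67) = 4.73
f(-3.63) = 21.17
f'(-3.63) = 51.57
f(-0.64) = 68.98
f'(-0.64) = -10.65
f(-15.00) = -3960.00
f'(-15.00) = 778.00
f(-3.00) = 48.00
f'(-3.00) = 34.00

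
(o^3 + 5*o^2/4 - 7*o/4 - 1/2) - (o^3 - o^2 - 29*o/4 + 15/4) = 9*o^2/4 + 11*o/2 - 17/4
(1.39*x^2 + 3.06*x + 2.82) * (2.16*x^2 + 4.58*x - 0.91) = 3.0024*x^4 + 12.9758*x^3 + 18.8411*x^2 + 10.131*x - 2.5662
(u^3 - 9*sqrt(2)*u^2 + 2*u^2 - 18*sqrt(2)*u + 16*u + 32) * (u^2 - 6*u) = u^5 - 9*sqrt(2)*u^4 - 4*u^4 + 4*u^3 + 36*sqrt(2)*u^3 - 64*u^2 + 108*sqrt(2)*u^2 - 192*u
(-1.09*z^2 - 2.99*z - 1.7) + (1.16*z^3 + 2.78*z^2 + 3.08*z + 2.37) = 1.16*z^3 + 1.69*z^2 + 0.0899999999999999*z + 0.67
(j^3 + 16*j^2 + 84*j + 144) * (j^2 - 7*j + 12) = j^5 + 9*j^4 - 16*j^3 - 252*j^2 + 1728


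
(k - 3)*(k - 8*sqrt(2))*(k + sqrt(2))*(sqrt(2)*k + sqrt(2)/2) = sqrt(2)*k^4 - 14*k^3 - 5*sqrt(2)*k^3/2 - 35*sqrt(2)*k^2/2 + 35*k^2 + 21*k + 40*sqrt(2)*k + 24*sqrt(2)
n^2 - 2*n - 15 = (n - 5)*(n + 3)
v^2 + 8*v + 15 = (v + 3)*(v + 5)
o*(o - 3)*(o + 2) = o^3 - o^2 - 6*o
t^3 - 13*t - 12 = (t - 4)*(t + 1)*(t + 3)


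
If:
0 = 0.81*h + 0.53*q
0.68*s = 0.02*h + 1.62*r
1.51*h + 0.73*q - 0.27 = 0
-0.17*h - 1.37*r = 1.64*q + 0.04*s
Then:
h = 0.68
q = -1.05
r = 1.09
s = 2.62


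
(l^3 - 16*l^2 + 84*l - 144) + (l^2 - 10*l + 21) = l^3 - 15*l^2 + 74*l - 123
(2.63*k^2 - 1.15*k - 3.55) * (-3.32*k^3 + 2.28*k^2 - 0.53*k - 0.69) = -8.7316*k^5 + 9.8144*k^4 + 7.7701*k^3 - 9.2992*k^2 + 2.675*k + 2.4495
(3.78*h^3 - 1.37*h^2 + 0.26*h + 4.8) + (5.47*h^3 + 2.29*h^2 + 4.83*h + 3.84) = 9.25*h^3 + 0.92*h^2 + 5.09*h + 8.64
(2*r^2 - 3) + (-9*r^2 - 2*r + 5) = -7*r^2 - 2*r + 2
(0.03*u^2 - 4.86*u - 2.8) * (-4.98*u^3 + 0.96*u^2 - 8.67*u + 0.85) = -0.1494*u^5 + 24.2316*u^4 + 9.0183*u^3 + 39.4737*u^2 + 20.145*u - 2.38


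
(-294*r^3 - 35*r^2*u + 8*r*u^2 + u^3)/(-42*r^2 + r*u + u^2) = 7*r + u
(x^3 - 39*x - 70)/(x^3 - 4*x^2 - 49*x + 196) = (x^2 + 7*x + 10)/(x^2 + 3*x - 28)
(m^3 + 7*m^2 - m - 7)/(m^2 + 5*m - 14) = (m^2 - 1)/(m - 2)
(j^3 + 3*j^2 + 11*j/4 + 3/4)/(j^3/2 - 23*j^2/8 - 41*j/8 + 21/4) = 2*(4*j^3 + 12*j^2 + 11*j + 3)/(4*j^3 - 23*j^2 - 41*j + 42)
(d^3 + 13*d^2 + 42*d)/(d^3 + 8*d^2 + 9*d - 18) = d*(d + 7)/(d^2 + 2*d - 3)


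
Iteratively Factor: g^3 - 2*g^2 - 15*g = (g)*(g^2 - 2*g - 15) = g*(g - 5)*(g + 3)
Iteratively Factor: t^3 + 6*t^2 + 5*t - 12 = (t + 3)*(t^2 + 3*t - 4) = (t + 3)*(t + 4)*(t - 1)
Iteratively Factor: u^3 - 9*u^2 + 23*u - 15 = (u - 3)*(u^2 - 6*u + 5) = (u - 3)*(u - 1)*(u - 5)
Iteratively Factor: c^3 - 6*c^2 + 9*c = (c)*(c^2 - 6*c + 9) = c*(c - 3)*(c - 3)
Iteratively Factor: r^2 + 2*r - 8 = (r - 2)*(r + 4)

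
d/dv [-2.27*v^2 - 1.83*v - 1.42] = -4.54*v - 1.83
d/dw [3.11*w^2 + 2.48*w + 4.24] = 6.22*w + 2.48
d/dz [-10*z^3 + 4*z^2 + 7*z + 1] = -30*z^2 + 8*z + 7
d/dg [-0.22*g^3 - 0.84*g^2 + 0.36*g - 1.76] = -0.66*g^2 - 1.68*g + 0.36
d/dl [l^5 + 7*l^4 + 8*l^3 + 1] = l^2*(5*l^2 + 28*l + 24)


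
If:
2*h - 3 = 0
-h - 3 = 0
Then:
No Solution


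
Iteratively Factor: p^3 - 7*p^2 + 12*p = (p)*(p^2 - 7*p + 12) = p*(p - 4)*(p - 3)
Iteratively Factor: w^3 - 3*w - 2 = (w - 2)*(w^2 + 2*w + 1) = (w - 2)*(w + 1)*(w + 1)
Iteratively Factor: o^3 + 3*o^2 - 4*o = (o + 4)*(o^2 - o) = o*(o + 4)*(o - 1)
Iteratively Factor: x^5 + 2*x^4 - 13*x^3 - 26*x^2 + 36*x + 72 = (x - 3)*(x^4 + 5*x^3 + 2*x^2 - 20*x - 24) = (x - 3)*(x + 2)*(x^3 + 3*x^2 - 4*x - 12) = (x - 3)*(x + 2)*(x + 3)*(x^2 - 4) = (x - 3)*(x + 2)^2*(x + 3)*(x - 2)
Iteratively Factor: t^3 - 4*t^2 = (t)*(t^2 - 4*t) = t^2*(t - 4)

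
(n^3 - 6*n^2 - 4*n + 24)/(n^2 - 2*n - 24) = (n^2 - 4)/(n + 4)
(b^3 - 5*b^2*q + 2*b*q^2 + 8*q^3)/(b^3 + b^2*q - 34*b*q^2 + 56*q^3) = (b + q)/(b + 7*q)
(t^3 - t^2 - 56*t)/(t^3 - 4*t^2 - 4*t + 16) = t*(t^2 - t - 56)/(t^3 - 4*t^2 - 4*t + 16)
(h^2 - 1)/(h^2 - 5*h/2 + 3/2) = 2*(h + 1)/(2*h - 3)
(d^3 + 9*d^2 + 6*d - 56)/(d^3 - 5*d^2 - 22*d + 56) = (d + 7)/(d - 7)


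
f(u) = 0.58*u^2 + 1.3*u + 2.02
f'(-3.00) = -2.18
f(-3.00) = 3.34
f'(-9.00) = -9.14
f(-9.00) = 37.30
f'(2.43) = 4.12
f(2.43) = 8.60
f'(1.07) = 2.54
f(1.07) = 4.08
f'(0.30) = 1.65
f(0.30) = 2.46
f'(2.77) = 4.51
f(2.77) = 10.07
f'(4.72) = 6.78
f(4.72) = 21.08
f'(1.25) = 2.75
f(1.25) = 4.55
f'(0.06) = 1.37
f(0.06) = 2.10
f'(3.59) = 5.46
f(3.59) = 14.16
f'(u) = 1.16*u + 1.3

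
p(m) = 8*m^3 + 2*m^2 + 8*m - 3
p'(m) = 24*m^2 + 4*m + 8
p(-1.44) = -34.26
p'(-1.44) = 52.01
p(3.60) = 424.97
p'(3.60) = 333.44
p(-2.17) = -92.69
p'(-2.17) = 112.33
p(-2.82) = -189.06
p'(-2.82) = 187.58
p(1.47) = 38.49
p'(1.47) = 65.74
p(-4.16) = -577.60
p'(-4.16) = 406.69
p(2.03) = 88.41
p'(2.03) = 115.02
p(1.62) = 49.22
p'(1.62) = 77.47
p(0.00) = -3.00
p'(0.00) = 8.00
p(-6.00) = -1707.00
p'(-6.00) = 848.00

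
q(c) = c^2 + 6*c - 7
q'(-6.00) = -6.00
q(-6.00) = -7.00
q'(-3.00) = 0.00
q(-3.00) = -16.00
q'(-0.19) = 5.62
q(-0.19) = -8.10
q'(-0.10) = 5.80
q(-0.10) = -7.59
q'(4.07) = 14.14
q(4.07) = 33.98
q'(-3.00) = 0.00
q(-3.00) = -16.00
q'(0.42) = 6.84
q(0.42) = -4.30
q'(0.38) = 6.76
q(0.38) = -4.58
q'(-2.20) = 1.60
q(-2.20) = -15.36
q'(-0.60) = 4.80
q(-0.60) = -10.24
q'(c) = 2*c + 6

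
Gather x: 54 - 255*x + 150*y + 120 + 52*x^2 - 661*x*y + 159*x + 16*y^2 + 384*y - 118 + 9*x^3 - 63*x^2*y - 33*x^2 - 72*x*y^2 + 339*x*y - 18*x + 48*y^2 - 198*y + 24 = 9*x^3 + x^2*(19 - 63*y) + x*(-72*y^2 - 322*y - 114) + 64*y^2 + 336*y + 80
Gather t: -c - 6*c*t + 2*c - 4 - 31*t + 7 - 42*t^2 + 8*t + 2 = c - 42*t^2 + t*(-6*c - 23) + 5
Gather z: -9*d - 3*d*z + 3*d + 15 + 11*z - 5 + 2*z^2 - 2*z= -6*d + 2*z^2 + z*(9 - 3*d) + 10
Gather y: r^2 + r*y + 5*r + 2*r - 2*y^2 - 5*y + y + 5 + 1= r^2 + 7*r - 2*y^2 + y*(r - 4) + 6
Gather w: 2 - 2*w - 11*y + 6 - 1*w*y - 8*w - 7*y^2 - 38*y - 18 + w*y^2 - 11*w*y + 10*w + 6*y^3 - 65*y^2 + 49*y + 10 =w*(y^2 - 12*y) + 6*y^3 - 72*y^2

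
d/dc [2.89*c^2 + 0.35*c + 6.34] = 5.78*c + 0.35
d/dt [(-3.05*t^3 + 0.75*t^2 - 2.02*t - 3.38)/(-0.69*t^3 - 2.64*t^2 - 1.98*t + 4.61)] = (-8.88178419700125e-16*t^5 + 8.5695*t^4 + 9.29039999999999*t^3 - 55.9959*t^2 - 10.9314*t - 16.0046)/(0.4761*t^6 + 3.6432*t^5 + 9.702*t^4 + 4.0926*t^3 - 20.4204*t^2 - 18.2556*t + 21.2521)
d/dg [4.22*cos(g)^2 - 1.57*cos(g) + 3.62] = (1.57 - 8.44*cos(g))*sin(g)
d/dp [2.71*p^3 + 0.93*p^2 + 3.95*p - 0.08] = 8.13*p^2 + 1.86*p + 3.95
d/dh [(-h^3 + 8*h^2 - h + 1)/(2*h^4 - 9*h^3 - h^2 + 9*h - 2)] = (2*h^6 - 32*h^5 + 79*h^4 - 44*h^3 + 104*h^2 - 30*h - 7)/(4*h^8 - 36*h^7 + 77*h^6 + 54*h^5 - 169*h^4 + 18*h^3 + 85*h^2 - 36*h + 4)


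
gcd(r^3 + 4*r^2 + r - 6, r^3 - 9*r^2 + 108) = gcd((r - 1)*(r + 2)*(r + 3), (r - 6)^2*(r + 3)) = r + 3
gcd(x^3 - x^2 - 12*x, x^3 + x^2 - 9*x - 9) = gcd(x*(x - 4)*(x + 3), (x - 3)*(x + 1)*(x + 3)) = x + 3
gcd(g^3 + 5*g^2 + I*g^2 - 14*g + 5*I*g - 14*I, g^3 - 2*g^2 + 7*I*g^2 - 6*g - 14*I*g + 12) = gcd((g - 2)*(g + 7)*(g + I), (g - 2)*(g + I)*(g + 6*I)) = g^2 + g*(-2 + I) - 2*I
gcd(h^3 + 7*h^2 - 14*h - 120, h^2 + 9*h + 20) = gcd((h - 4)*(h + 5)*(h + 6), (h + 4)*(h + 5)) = h + 5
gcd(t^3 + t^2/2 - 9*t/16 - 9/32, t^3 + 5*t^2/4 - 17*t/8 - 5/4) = t + 1/2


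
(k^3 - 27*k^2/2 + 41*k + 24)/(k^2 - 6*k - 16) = (k^2 - 11*k/2 - 3)/(k + 2)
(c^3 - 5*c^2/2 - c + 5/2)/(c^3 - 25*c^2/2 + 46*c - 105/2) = (c^2 - 1)/(c^2 - 10*c + 21)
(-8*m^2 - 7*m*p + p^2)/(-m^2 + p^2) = (-8*m + p)/(-m + p)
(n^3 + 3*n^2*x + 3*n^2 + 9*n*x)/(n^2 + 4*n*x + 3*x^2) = n*(n + 3)/(n + x)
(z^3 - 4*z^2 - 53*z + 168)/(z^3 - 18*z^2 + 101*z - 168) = (z + 7)/(z - 7)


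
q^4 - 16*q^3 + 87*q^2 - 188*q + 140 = (q - 7)*(q - 5)*(q - 2)^2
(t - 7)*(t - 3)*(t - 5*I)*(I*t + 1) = I*t^4 + 6*t^3 - 10*I*t^3 - 60*t^2 + 16*I*t^2 + 126*t + 50*I*t - 105*I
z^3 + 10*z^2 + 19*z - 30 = (z - 1)*(z + 5)*(z + 6)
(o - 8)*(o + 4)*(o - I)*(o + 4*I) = o^4 - 4*o^3 + 3*I*o^3 - 28*o^2 - 12*I*o^2 - 16*o - 96*I*o - 128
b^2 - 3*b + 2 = (b - 2)*(b - 1)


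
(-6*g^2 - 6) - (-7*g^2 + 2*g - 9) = g^2 - 2*g + 3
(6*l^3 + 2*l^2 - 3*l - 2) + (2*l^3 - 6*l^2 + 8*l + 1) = 8*l^3 - 4*l^2 + 5*l - 1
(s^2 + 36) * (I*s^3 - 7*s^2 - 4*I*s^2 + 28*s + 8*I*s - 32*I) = I*s^5 - 7*s^4 - 4*I*s^4 + 28*s^3 + 44*I*s^3 - 252*s^2 - 176*I*s^2 + 1008*s + 288*I*s - 1152*I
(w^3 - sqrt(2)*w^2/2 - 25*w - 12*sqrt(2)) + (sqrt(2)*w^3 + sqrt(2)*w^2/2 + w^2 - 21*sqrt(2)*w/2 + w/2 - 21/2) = w^3 + sqrt(2)*w^3 + w^2 - 49*w/2 - 21*sqrt(2)*w/2 - 12*sqrt(2) - 21/2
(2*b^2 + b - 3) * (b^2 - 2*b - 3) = 2*b^4 - 3*b^3 - 11*b^2 + 3*b + 9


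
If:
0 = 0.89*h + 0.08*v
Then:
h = -0.0898876404494382*v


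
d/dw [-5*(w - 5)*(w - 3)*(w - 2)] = -15*w^2 + 100*w - 155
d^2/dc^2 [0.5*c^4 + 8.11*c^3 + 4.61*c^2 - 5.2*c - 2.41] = 6.0*c^2 + 48.66*c + 9.22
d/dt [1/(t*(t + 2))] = 2*(-t - 1)/(t^2*(t^2 + 4*t + 4))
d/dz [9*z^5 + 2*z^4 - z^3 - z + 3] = 45*z^4 + 8*z^3 - 3*z^2 - 1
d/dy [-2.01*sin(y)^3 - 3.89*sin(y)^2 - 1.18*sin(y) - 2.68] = (-7.78*sin(y) + 3.015*cos(2*y) - 4.195)*cos(y)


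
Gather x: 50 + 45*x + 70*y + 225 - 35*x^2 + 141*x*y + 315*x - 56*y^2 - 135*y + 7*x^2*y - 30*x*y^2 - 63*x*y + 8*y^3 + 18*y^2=x^2*(7*y - 35) + x*(-30*y^2 + 78*y + 360) + 8*y^3 - 38*y^2 - 65*y + 275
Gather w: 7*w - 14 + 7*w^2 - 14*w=7*w^2 - 7*w - 14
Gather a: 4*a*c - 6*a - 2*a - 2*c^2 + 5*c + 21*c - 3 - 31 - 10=a*(4*c - 8) - 2*c^2 + 26*c - 44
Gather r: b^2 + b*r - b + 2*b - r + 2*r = b^2 + b + r*(b + 1)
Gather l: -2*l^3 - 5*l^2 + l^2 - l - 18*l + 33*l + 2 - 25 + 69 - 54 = -2*l^3 - 4*l^2 + 14*l - 8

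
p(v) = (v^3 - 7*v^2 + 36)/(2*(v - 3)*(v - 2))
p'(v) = (3*v^2 - 14*v)/(2*(v - 3)*(v - 2)) - (v^3 - 7*v^2 + 36)/(2*(v - 3)*(v - 2)^2) - (v^3 - 7*v^2 + 36)/(2*(v - 3)^2*(v - 2))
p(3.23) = -5.89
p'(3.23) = 5.79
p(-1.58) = 0.44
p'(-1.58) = 1.12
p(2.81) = -9.47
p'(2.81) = 12.69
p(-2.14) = -0.14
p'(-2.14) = 0.97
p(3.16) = -6.32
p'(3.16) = 6.45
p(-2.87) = -0.79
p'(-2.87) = 0.84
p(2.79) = -9.73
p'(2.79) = 13.32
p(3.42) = -4.92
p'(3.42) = 4.47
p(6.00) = 0.00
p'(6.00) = 1.00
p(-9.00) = -4.77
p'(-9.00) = 0.57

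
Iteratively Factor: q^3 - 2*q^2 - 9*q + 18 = (q - 2)*(q^2 - 9) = (q - 3)*(q - 2)*(q + 3)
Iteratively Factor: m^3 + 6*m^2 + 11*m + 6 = (m + 1)*(m^2 + 5*m + 6) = (m + 1)*(m + 2)*(m + 3)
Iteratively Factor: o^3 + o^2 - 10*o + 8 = (o - 1)*(o^2 + 2*o - 8) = (o - 1)*(o + 4)*(o - 2)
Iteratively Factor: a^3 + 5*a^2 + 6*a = (a)*(a^2 + 5*a + 6) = a*(a + 3)*(a + 2)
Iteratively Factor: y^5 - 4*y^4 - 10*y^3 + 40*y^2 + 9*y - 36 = (y - 1)*(y^4 - 3*y^3 - 13*y^2 + 27*y + 36) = (y - 3)*(y - 1)*(y^3 - 13*y - 12) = (y - 4)*(y - 3)*(y - 1)*(y^2 + 4*y + 3) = (y - 4)*(y - 3)*(y - 1)*(y + 1)*(y + 3)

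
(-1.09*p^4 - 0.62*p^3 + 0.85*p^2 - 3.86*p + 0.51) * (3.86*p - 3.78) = -4.2074*p^5 + 1.727*p^4 + 5.6246*p^3 - 18.1126*p^2 + 16.5594*p - 1.9278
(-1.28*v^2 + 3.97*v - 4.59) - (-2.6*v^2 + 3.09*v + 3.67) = 1.32*v^2 + 0.88*v - 8.26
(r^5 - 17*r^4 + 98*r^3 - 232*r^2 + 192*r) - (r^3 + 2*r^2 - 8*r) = r^5 - 17*r^4 + 97*r^3 - 234*r^2 + 200*r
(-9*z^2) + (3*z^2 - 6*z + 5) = -6*z^2 - 6*z + 5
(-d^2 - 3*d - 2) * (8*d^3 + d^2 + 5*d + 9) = -8*d^5 - 25*d^4 - 24*d^3 - 26*d^2 - 37*d - 18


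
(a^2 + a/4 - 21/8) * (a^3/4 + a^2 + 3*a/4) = a^5/4 + 17*a^4/16 + 11*a^3/32 - 39*a^2/16 - 63*a/32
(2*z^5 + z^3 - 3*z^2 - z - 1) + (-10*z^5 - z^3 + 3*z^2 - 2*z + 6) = -8*z^5 - 3*z + 5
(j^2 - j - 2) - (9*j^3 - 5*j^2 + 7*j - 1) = -9*j^3 + 6*j^2 - 8*j - 1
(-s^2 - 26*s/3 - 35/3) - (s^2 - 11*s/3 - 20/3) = -2*s^2 - 5*s - 5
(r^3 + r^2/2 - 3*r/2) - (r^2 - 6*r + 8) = r^3 - r^2/2 + 9*r/2 - 8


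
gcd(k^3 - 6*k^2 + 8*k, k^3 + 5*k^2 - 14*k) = k^2 - 2*k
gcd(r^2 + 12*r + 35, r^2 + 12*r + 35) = r^2 + 12*r + 35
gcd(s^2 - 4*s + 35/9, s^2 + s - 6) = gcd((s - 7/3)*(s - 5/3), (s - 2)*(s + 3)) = 1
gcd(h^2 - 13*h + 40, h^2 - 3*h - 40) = h - 8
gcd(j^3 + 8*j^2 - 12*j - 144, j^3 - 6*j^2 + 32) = j - 4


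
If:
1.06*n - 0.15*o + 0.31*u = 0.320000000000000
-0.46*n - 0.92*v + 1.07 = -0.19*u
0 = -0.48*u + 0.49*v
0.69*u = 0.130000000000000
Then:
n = 2.03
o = 12.64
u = 0.19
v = 0.18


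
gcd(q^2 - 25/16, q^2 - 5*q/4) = q - 5/4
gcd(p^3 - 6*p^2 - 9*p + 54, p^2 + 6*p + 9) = p + 3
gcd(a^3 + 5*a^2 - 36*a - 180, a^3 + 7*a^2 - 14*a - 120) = a^2 + 11*a + 30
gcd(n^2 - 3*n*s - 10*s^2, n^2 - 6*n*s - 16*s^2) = n + 2*s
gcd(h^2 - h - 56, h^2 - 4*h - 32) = h - 8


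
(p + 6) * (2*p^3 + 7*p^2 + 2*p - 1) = 2*p^4 + 19*p^3 + 44*p^2 + 11*p - 6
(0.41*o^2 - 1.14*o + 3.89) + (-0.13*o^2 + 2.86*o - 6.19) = 0.28*o^2 + 1.72*o - 2.3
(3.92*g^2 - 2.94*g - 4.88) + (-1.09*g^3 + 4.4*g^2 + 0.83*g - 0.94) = -1.09*g^3 + 8.32*g^2 - 2.11*g - 5.82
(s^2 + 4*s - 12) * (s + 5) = s^3 + 9*s^2 + 8*s - 60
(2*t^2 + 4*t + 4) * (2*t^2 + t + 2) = 4*t^4 + 10*t^3 + 16*t^2 + 12*t + 8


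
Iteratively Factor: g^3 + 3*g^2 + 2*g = (g)*(g^2 + 3*g + 2) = g*(g + 1)*(g + 2)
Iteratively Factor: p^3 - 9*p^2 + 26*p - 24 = (p - 3)*(p^2 - 6*p + 8) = (p - 4)*(p - 3)*(p - 2)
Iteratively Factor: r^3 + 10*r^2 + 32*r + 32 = (r + 2)*(r^2 + 8*r + 16) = (r + 2)*(r + 4)*(r + 4)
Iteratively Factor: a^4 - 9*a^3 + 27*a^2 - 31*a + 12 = (a - 1)*(a^3 - 8*a^2 + 19*a - 12) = (a - 4)*(a - 1)*(a^2 - 4*a + 3) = (a - 4)*(a - 3)*(a - 1)*(a - 1)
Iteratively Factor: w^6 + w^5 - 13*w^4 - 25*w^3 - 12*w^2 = (w + 3)*(w^5 - 2*w^4 - 7*w^3 - 4*w^2) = w*(w + 3)*(w^4 - 2*w^3 - 7*w^2 - 4*w) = w*(w + 1)*(w + 3)*(w^3 - 3*w^2 - 4*w) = w*(w - 4)*(w + 1)*(w + 3)*(w^2 + w) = w^2*(w - 4)*(w + 1)*(w + 3)*(w + 1)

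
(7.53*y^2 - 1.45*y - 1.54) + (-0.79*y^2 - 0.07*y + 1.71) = 6.74*y^2 - 1.52*y + 0.17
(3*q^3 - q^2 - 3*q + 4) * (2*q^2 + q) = 6*q^5 + q^4 - 7*q^3 + 5*q^2 + 4*q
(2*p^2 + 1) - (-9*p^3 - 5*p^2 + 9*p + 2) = 9*p^3 + 7*p^2 - 9*p - 1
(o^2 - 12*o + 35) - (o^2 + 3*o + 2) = 33 - 15*o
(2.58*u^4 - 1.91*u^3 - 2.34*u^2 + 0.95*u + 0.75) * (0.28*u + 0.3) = 0.7224*u^5 + 0.2392*u^4 - 1.2282*u^3 - 0.436*u^2 + 0.495*u + 0.225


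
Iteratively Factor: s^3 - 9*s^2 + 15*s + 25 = (s - 5)*(s^2 - 4*s - 5) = (s - 5)*(s + 1)*(s - 5)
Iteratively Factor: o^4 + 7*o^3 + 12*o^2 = (o + 4)*(o^3 + 3*o^2) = (o + 3)*(o + 4)*(o^2) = o*(o + 3)*(o + 4)*(o)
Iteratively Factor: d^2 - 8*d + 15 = (d - 5)*(d - 3)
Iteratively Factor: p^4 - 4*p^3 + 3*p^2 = (p - 3)*(p^3 - p^2) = p*(p - 3)*(p^2 - p) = p*(p - 3)*(p - 1)*(p)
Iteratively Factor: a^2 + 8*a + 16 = (a + 4)*(a + 4)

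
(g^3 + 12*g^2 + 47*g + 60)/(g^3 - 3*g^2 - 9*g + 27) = (g^2 + 9*g + 20)/(g^2 - 6*g + 9)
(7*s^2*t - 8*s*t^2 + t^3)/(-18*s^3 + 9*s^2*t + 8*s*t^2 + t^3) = t*(-7*s + t)/(18*s^2 + 9*s*t + t^2)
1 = 1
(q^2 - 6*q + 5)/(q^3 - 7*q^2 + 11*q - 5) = 1/(q - 1)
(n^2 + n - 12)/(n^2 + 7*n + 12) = (n - 3)/(n + 3)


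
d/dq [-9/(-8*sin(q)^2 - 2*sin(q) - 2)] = -9*(8*sin(q) + 1)*cos(q)/(2*(4*sin(q)^2 + sin(q) + 1)^2)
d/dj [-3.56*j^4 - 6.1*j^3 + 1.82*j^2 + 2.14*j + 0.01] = -14.24*j^3 - 18.3*j^2 + 3.64*j + 2.14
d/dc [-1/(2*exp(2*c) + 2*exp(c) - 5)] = (4*exp(c) + 2)*exp(c)/(2*exp(2*c) + 2*exp(c) - 5)^2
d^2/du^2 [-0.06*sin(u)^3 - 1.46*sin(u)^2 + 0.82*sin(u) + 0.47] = -0.775*sin(u) - 0.135*sin(3*u) - 2.92*cos(2*u)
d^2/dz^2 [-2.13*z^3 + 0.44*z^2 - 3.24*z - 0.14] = 0.88 - 12.78*z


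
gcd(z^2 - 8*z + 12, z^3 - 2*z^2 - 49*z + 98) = z - 2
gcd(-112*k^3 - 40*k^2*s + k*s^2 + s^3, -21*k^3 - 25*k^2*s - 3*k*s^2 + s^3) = -7*k + s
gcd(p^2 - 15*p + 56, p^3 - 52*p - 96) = p - 8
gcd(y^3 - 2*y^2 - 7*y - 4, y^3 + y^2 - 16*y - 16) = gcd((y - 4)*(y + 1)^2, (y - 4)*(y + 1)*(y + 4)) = y^2 - 3*y - 4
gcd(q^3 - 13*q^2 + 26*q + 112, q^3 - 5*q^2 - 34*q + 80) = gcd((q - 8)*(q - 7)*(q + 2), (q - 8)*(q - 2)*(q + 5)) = q - 8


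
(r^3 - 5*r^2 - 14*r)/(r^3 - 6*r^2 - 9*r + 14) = r/(r - 1)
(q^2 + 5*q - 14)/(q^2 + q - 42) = (q - 2)/(q - 6)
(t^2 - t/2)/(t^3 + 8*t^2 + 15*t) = (t - 1/2)/(t^2 + 8*t + 15)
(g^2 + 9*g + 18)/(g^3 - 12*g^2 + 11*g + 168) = (g + 6)/(g^2 - 15*g + 56)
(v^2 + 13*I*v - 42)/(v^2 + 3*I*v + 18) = (v + 7*I)/(v - 3*I)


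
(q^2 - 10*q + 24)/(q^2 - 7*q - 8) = (-q^2 + 10*q - 24)/(-q^2 + 7*q + 8)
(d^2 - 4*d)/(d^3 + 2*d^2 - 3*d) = (d - 4)/(d^2 + 2*d - 3)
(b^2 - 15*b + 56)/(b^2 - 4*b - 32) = (b - 7)/(b + 4)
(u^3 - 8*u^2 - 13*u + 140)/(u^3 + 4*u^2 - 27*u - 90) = (u^2 - 3*u - 28)/(u^2 + 9*u + 18)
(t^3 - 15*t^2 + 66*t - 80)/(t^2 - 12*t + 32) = (t^2 - 7*t + 10)/(t - 4)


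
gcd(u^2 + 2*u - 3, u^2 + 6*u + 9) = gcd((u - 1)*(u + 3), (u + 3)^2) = u + 3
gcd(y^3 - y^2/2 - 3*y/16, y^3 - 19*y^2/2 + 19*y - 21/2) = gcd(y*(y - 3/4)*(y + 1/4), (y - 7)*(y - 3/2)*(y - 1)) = 1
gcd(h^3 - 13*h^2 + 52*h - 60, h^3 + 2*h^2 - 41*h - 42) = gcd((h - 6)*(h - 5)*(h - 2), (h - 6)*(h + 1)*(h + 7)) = h - 6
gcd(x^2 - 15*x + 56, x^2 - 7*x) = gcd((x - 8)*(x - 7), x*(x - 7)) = x - 7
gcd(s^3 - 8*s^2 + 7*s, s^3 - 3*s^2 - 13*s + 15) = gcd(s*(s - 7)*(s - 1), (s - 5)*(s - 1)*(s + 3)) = s - 1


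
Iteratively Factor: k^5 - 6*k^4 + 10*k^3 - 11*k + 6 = (k - 1)*(k^4 - 5*k^3 + 5*k^2 + 5*k - 6) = (k - 2)*(k - 1)*(k^3 - 3*k^2 - k + 3) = (k - 3)*(k - 2)*(k - 1)*(k^2 - 1) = (k - 3)*(k - 2)*(k - 1)*(k + 1)*(k - 1)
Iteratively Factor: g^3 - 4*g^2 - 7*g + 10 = (g + 2)*(g^2 - 6*g + 5) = (g - 1)*(g + 2)*(g - 5)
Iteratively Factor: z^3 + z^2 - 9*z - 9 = (z - 3)*(z^2 + 4*z + 3) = (z - 3)*(z + 3)*(z + 1)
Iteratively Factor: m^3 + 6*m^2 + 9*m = (m + 3)*(m^2 + 3*m) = (m + 3)^2*(m)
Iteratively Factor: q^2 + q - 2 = (q - 1)*(q + 2)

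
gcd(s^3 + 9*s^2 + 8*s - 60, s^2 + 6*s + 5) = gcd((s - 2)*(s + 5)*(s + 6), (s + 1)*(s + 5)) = s + 5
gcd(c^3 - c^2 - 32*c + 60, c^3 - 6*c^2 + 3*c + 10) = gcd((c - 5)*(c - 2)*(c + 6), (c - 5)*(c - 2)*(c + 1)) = c^2 - 7*c + 10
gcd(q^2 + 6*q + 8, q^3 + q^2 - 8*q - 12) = q + 2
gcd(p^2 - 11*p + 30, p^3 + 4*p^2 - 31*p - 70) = p - 5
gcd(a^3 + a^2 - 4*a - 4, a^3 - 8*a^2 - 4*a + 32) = a^2 - 4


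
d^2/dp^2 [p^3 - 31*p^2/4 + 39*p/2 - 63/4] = 6*p - 31/2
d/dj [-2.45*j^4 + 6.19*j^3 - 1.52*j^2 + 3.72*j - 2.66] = -9.8*j^3 + 18.57*j^2 - 3.04*j + 3.72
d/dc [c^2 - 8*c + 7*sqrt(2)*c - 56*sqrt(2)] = 2*c - 8 + 7*sqrt(2)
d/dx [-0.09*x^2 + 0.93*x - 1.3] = 0.93 - 0.18*x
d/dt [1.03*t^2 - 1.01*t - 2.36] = 2.06*t - 1.01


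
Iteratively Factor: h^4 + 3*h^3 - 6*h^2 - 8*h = (h)*(h^3 + 3*h^2 - 6*h - 8) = h*(h + 4)*(h^2 - h - 2) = h*(h - 2)*(h + 4)*(h + 1)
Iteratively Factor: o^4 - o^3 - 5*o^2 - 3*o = (o + 1)*(o^3 - 2*o^2 - 3*o) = o*(o + 1)*(o^2 - 2*o - 3) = o*(o - 3)*(o + 1)*(o + 1)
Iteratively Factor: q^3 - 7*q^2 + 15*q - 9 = (q - 1)*(q^2 - 6*q + 9) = (q - 3)*(q - 1)*(q - 3)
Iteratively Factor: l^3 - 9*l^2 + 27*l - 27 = (l - 3)*(l^2 - 6*l + 9) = (l - 3)^2*(l - 3)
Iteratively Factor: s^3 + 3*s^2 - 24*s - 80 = (s + 4)*(s^2 - s - 20) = (s + 4)^2*(s - 5)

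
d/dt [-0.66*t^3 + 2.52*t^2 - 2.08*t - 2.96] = -1.98*t^2 + 5.04*t - 2.08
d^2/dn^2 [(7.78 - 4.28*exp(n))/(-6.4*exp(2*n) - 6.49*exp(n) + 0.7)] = (175.3088*exp(4*n) - 1452.44928*exp(3*n) - 854.40384*exp(2*n) - 447.667938*exp(n) - 33.24734)*exp(n)/(262.144*exp(6*n) + 797.4912*exp(5*n) + 722.68992*exp(4*n) + 98.9082490000001*exp(3*n) - 79.04421*exp(2*n) + 9.5403*exp(n) - 0.343)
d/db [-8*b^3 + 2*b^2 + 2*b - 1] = -24*b^2 + 4*b + 2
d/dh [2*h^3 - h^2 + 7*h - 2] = 6*h^2 - 2*h + 7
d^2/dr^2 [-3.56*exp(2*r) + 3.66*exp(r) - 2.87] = (3.66 - 14.24*exp(r))*exp(r)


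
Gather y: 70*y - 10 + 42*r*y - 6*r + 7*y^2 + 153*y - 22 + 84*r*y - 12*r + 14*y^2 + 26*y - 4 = -18*r + 21*y^2 + y*(126*r + 249) - 36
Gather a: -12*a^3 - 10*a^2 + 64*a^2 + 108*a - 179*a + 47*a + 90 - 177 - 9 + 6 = -12*a^3 + 54*a^2 - 24*a - 90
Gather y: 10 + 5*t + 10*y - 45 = 5*t + 10*y - 35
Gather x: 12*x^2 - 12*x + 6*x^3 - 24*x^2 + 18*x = 6*x^3 - 12*x^2 + 6*x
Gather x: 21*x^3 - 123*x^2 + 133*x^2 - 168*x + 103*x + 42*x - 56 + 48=21*x^3 + 10*x^2 - 23*x - 8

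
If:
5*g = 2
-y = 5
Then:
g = 2/5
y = -5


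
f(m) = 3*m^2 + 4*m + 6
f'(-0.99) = -1.94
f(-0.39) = 4.90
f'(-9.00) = -50.00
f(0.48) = 8.61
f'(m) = 6*m + 4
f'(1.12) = 10.72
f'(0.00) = 4.00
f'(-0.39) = 1.66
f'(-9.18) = -51.08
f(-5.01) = 61.26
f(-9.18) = 222.10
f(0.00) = 6.00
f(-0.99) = 4.98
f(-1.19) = 5.49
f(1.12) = 14.24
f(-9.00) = 213.00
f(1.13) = 14.35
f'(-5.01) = -26.06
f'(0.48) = 6.88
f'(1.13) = 10.78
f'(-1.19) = -3.14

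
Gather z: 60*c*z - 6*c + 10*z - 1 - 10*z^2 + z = -6*c - 10*z^2 + z*(60*c + 11) - 1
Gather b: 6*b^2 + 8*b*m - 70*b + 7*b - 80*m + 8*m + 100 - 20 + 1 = 6*b^2 + b*(8*m - 63) - 72*m + 81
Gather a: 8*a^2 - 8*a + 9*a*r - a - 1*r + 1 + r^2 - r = 8*a^2 + a*(9*r - 9) + r^2 - 2*r + 1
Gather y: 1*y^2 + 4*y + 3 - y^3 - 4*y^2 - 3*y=-y^3 - 3*y^2 + y + 3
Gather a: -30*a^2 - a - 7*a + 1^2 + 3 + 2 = -30*a^2 - 8*a + 6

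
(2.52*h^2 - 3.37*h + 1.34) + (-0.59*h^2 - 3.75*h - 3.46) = 1.93*h^2 - 7.12*h - 2.12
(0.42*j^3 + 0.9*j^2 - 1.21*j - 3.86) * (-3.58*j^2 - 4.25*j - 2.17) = -1.5036*j^5 - 5.007*j^4 - 0.404599999999999*j^3 + 17.0083*j^2 + 19.0307*j + 8.3762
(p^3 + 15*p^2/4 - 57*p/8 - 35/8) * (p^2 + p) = p^5 + 19*p^4/4 - 27*p^3/8 - 23*p^2/2 - 35*p/8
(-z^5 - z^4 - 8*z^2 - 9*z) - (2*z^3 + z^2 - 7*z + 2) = -z^5 - z^4 - 2*z^3 - 9*z^2 - 2*z - 2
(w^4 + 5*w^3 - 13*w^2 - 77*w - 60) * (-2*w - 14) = -2*w^5 - 24*w^4 - 44*w^3 + 336*w^2 + 1198*w + 840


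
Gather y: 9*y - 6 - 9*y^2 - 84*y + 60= -9*y^2 - 75*y + 54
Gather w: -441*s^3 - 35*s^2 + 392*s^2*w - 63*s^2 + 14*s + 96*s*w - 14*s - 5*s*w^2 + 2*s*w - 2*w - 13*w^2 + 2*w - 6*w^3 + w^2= -441*s^3 - 98*s^2 - 6*w^3 + w^2*(-5*s - 12) + w*(392*s^2 + 98*s)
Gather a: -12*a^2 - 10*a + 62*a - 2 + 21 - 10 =-12*a^2 + 52*a + 9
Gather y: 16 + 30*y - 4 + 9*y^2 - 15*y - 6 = 9*y^2 + 15*y + 6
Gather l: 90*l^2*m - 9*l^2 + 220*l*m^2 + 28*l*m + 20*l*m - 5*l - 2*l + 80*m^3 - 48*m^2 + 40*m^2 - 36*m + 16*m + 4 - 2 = l^2*(90*m - 9) + l*(220*m^2 + 48*m - 7) + 80*m^3 - 8*m^2 - 20*m + 2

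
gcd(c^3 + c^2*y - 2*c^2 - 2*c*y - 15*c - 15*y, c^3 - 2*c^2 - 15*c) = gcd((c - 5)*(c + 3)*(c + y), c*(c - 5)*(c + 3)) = c^2 - 2*c - 15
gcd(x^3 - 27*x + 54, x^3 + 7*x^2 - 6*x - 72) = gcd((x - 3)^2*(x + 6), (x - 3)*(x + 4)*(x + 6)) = x^2 + 3*x - 18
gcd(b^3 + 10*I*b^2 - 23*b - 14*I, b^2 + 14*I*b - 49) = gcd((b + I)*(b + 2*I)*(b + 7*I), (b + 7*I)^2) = b + 7*I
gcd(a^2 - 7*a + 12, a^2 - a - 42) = 1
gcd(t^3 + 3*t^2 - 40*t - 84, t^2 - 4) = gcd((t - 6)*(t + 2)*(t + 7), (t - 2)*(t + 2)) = t + 2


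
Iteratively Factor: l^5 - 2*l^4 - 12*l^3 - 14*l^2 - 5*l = (l + 1)*(l^4 - 3*l^3 - 9*l^2 - 5*l) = (l - 5)*(l + 1)*(l^3 + 2*l^2 + l) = (l - 5)*(l + 1)^2*(l^2 + l) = l*(l - 5)*(l + 1)^2*(l + 1)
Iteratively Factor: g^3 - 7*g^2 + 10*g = (g)*(g^2 - 7*g + 10) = g*(g - 5)*(g - 2)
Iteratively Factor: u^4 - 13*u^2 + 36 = (u - 2)*(u^3 + 2*u^2 - 9*u - 18) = (u - 2)*(u + 2)*(u^2 - 9) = (u - 2)*(u + 2)*(u + 3)*(u - 3)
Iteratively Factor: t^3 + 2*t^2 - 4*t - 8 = (t + 2)*(t^2 - 4) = (t - 2)*(t + 2)*(t + 2)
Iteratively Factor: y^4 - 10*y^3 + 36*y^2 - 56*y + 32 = (y - 2)*(y^3 - 8*y^2 + 20*y - 16) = (y - 4)*(y - 2)*(y^2 - 4*y + 4) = (y - 4)*(y - 2)^2*(y - 2)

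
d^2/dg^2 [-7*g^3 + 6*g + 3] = -42*g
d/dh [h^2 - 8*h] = 2*h - 8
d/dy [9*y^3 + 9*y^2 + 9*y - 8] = 27*y^2 + 18*y + 9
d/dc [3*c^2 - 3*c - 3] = 6*c - 3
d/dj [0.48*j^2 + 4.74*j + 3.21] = 0.96*j + 4.74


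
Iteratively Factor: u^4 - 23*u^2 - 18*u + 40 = (u + 2)*(u^3 - 2*u^2 - 19*u + 20) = (u - 1)*(u + 2)*(u^2 - u - 20) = (u - 1)*(u + 2)*(u + 4)*(u - 5)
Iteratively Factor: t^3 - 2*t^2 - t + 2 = (t - 2)*(t^2 - 1) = (t - 2)*(t - 1)*(t + 1)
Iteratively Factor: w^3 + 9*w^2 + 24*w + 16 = (w + 1)*(w^2 + 8*w + 16) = (w + 1)*(w + 4)*(w + 4)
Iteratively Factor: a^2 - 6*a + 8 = (a - 2)*(a - 4)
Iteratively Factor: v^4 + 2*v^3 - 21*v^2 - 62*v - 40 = (v - 5)*(v^3 + 7*v^2 + 14*v + 8) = (v - 5)*(v + 4)*(v^2 + 3*v + 2) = (v - 5)*(v + 2)*(v + 4)*(v + 1)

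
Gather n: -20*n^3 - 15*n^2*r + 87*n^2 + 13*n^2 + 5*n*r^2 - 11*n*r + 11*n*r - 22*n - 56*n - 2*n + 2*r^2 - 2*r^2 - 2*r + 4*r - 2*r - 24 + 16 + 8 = -20*n^3 + n^2*(100 - 15*r) + n*(5*r^2 - 80)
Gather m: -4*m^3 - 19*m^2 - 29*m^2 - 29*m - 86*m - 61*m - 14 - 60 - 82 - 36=-4*m^3 - 48*m^2 - 176*m - 192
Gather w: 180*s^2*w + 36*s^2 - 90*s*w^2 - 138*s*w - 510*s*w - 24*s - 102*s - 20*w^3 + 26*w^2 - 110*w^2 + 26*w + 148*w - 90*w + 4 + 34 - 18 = 36*s^2 - 126*s - 20*w^3 + w^2*(-90*s - 84) + w*(180*s^2 - 648*s + 84) + 20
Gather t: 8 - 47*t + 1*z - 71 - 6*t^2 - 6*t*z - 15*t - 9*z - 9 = -6*t^2 + t*(-6*z - 62) - 8*z - 72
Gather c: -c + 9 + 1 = 10 - c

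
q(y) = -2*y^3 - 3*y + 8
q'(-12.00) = -867.00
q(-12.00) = 3500.00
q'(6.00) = -219.00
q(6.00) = -442.00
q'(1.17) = -11.21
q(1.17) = 1.29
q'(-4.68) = -134.41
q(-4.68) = 227.05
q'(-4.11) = -104.35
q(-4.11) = 159.18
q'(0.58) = -5.02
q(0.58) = 5.87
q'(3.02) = -57.72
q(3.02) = -56.15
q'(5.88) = -210.45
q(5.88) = -416.23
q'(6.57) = -261.99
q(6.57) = -578.90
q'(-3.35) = -70.34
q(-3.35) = 93.24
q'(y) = -6*y^2 - 3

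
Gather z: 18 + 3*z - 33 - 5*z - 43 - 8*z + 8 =-10*z - 50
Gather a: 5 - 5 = 0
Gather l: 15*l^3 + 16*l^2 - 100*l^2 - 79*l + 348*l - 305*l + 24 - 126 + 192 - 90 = 15*l^3 - 84*l^2 - 36*l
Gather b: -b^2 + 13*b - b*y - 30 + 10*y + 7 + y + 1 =-b^2 + b*(13 - y) + 11*y - 22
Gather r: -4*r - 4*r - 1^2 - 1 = -8*r - 2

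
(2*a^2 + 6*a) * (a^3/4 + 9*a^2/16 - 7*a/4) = a^5/2 + 21*a^4/8 - a^3/8 - 21*a^2/2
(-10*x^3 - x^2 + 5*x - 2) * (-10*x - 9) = 100*x^4 + 100*x^3 - 41*x^2 - 25*x + 18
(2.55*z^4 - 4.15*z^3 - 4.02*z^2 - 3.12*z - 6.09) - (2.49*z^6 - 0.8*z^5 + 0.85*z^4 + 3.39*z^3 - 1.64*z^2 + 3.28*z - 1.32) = -2.49*z^6 + 0.8*z^5 + 1.7*z^4 - 7.54*z^3 - 2.38*z^2 - 6.4*z - 4.77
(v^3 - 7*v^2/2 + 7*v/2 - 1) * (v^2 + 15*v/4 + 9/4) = v^5 + v^4/4 - 59*v^3/8 + 17*v^2/4 + 33*v/8 - 9/4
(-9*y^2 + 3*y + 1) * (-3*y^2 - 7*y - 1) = 27*y^4 + 54*y^3 - 15*y^2 - 10*y - 1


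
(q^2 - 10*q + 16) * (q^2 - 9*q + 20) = q^4 - 19*q^3 + 126*q^2 - 344*q + 320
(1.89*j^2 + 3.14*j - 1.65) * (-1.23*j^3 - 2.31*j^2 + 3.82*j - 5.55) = -2.3247*j^5 - 8.2281*j^4 + 1.9959*j^3 + 5.3168*j^2 - 23.73*j + 9.1575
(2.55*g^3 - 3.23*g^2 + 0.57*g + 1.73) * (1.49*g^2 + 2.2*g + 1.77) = 3.7995*g^5 + 0.797300000000001*g^4 - 1.7432*g^3 - 1.8854*g^2 + 4.8149*g + 3.0621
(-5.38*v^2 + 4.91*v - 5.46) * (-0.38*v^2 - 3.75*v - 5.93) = 2.0444*v^4 + 18.3092*v^3 + 15.5657*v^2 - 8.6413*v + 32.3778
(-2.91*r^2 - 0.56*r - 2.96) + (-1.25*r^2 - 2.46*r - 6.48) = -4.16*r^2 - 3.02*r - 9.44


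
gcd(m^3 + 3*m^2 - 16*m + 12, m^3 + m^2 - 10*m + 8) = m^2 - 3*m + 2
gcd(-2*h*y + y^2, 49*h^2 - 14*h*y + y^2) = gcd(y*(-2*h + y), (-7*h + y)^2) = 1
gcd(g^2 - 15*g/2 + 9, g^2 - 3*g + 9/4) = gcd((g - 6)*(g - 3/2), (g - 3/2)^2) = g - 3/2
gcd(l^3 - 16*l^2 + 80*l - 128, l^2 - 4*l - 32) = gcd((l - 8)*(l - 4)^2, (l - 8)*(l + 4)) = l - 8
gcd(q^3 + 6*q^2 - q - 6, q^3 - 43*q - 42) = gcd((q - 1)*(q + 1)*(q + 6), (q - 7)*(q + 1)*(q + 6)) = q^2 + 7*q + 6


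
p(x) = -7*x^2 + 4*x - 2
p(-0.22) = -3.22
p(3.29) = -64.61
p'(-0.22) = 7.08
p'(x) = 4 - 14*x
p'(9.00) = -122.00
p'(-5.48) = 80.72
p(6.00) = -230.00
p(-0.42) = -4.91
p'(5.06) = -66.84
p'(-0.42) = 9.88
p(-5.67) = -249.72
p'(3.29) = -42.06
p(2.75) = -43.94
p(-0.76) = -9.08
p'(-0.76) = 14.64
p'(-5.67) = 83.38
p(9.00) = -533.00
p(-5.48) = -234.13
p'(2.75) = -34.50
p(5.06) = -160.99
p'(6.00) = -80.00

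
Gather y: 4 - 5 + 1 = 0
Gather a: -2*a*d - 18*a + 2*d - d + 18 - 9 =a*(-2*d - 18) + d + 9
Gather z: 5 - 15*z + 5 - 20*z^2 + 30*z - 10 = -20*z^2 + 15*z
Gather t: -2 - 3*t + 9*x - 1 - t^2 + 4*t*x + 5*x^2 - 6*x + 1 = -t^2 + t*(4*x - 3) + 5*x^2 + 3*x - 2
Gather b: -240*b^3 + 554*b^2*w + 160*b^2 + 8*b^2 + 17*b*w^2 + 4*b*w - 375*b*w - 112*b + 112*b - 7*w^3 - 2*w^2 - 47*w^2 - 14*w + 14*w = -240*b^3 + b^2*(554*w + 168) + b*(17*w^2 - 371*w) - 7*w^3 - 49*w^2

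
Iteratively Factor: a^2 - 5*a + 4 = (a - 1)*(a - 4)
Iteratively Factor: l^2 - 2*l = (l - 2)*(l)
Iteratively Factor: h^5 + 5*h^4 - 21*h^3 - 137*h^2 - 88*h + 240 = (h - 5)*(h^4 + 10*h^3 + 29*h^2 + 8*h - 48) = (h - 5)*(h + 4)*(h^3 + 6*h^2 + 5*h - 12) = (h - 5)*(h + 4)^2*(h^2 + 2*h - 3) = (h - 5)*(h + 3)*(h + 4)^2*(h - 1)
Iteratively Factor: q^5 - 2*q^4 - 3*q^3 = (q + 1)*(q^4 - 3*q^3) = q*(q + 1)*(q^3 - 3*q^2) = q*(q - 3)*(q + 1)*(q^2) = q^2*(q - 3)*(q + 1)*(q)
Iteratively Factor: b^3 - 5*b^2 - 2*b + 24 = (b - 4)*(b^2 - b - 6) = (b - 4)*(b + 2)*(b - 3)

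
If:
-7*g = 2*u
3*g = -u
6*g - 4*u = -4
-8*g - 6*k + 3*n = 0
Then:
No Solution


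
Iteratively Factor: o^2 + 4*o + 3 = (o + 1)*(o + 3)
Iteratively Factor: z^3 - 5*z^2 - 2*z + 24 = (z + 2)*(z^2 - 7*z + 12) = (z - 4)*(z + 2)*(z - 3)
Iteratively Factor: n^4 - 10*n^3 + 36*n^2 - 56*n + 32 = (n - 4)*(n^3 - 6*n^2 + 12*n - 8) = (n - 4)*(n - 2)*(n^2 - 4*n + 4) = (n - 4)*(n - 2)^2*(n - 2)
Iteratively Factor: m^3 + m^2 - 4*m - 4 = (m + 2)*(m^2 - m - 2) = (m + 1)*(m + 2)*(m - 2)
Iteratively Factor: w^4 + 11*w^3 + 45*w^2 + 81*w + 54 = (w + 3)*(w^3 + 8*w^2 + 21*w + 18) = (w + 3)^2*(w^2 + 5*w + 6) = (w + 3)^3*(w + 2)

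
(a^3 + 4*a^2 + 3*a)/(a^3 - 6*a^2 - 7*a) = (a + 3)/(a - 7)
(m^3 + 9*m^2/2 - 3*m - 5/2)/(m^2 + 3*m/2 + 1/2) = (m^2 + 4*m - 5)/(m + 1)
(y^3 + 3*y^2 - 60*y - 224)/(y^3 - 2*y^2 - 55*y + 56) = (y + 4)/(y - 1)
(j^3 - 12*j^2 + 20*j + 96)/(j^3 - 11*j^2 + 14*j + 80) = (j - 6)/(j - 5)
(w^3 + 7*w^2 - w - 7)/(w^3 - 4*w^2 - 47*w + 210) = (w^2 - 1)/(w^2 - 11*w + 30)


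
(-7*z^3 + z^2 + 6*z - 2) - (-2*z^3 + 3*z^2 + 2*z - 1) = -5*z^3 - 2*z^2 + 4*z - 1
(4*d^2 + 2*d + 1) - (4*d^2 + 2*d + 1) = 0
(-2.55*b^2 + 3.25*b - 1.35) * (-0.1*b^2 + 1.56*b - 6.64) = 0.255*b^4 - 4.303*b^3 + 22.137*b^2 - 23.686*b + 8.964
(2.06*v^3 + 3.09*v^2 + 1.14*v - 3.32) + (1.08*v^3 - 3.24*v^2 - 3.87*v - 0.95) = 3.14*v^3 - 0.15*v^2 - 2.73*v - 4.27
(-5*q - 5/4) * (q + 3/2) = -5*q^2 - 35*q/4 - 15/8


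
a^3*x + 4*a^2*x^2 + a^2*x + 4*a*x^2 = a*(a + 4*x)*(a*x + x)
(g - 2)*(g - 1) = g^2 - 3*g + 2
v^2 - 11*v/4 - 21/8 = (v - 7/2)*(v + 3/4)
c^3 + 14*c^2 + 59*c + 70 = (c + 2)*(c + 5)*(c + 7)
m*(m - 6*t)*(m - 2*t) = m^3 - 8*m^2*t + 12*m*t^2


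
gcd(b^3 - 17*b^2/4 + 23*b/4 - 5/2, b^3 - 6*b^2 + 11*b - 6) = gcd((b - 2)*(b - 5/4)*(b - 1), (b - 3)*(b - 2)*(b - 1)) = b^2 - 3*b + 2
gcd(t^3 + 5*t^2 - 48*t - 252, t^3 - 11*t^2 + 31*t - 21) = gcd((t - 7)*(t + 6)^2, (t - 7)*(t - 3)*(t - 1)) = t - 7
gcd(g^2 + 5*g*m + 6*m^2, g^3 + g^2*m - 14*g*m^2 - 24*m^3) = g^2 + 5*g*m + 6*m^2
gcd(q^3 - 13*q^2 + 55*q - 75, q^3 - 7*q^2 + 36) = q - 3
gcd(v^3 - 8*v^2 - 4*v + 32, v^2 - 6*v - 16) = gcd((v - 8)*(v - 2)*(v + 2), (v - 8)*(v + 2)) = v^2 - 6*v - 16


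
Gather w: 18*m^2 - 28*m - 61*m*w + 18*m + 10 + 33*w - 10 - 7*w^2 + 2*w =18*m^2 - 10*m - 7*w^2 + w*(35 - 61*m)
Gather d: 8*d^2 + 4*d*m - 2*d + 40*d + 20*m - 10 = 8*d^2 + d*(4*m + 38) + 20*m - 10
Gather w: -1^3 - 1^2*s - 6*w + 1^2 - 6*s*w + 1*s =w*(-6*s - 6)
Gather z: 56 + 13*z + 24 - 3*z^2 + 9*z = -3*z^2 + 22*z + 80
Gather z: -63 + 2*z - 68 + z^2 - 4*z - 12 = z^2 - 2*z - 143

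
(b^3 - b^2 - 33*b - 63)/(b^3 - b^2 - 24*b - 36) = (b^2 - 4*b - 21)/(b^2 - 4*b - 12)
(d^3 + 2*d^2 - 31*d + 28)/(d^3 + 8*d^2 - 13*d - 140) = (d - 1)/(d + 5)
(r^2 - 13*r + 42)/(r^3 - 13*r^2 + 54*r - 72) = (r - 7)/(r^2 - 7*r + 12)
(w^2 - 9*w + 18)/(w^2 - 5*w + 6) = (w - 6)/(w - 2)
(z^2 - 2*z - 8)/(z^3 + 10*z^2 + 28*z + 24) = (z - 4)/(z^2 + 8*z + 12)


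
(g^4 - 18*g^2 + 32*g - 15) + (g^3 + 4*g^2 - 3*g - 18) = g^4 + g^3 - 14*g^2 + 29*g - 33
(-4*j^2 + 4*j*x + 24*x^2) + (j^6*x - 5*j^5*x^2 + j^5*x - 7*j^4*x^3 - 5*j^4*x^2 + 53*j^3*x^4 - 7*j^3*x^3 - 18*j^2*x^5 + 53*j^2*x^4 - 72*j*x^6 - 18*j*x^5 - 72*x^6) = j^6*x - 5*j^5*x^2 + j^5*x - 7*j^4*x^3 - 5*j^4*x^2 + 53*j^3*x^4 - 7*j^3*x^3 - 18*j^2*x^5 + 53*j^2*x^4 - 4*j^2 - 72*j*x^6 - 18*j*x^5 + 4*j*x - 72*x^6 + 24*x^2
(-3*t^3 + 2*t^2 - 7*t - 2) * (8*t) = -24*t^4 + 16*t^3 - 56*t^2 - 16*t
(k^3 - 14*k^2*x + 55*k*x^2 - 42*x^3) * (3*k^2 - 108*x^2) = 3*k^5 - 42*k^4*x + 57*k^3*x^2 + 1386*k^2*x^3 - 5940*k*x^4 + 4536*x^5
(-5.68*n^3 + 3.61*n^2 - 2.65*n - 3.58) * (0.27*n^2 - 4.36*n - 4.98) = -1.5336*n^5 + 25.7395*n^4 + 11.8313*n^3 - 7.3904*n^2 + 28.8058*n + 17.8284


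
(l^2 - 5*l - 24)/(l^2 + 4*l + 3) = (l - 8)/(l + 1)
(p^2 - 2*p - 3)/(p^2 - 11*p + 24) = (p + 1)/(p - 8)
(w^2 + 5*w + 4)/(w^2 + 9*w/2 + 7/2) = 2*(w + 4)/(2*w + 7)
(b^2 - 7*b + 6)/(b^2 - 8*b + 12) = (b - 1)/(b - 2)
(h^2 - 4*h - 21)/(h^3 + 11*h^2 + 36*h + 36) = (h - 7)/(h^2 + 8*h + 12)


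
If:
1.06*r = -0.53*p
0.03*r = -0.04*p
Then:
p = 0.00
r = 0.00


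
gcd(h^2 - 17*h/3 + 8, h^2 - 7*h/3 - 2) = h - 3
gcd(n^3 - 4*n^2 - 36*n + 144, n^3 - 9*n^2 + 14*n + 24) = n^2 - 10*n + 24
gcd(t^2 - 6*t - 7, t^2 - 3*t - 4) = t + 1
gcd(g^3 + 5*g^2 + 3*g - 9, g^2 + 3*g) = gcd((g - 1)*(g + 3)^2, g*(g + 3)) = g + 3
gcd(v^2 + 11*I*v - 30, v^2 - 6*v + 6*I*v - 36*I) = v + 6*I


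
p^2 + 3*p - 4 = (p - 1)*(p + 4)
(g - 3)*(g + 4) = g^2 + g - 12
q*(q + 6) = q^2 + 6*q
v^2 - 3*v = v*(v - 3)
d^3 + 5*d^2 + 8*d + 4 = (d + 1)*(d + 2)^2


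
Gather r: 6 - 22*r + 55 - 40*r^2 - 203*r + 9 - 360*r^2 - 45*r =-400*r^2 - 270*r + 70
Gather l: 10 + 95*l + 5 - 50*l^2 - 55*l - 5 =-50*l^2 + 40*l + 10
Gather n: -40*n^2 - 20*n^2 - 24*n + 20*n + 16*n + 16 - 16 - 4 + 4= -60*n^2 + 12*n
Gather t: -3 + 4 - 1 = 0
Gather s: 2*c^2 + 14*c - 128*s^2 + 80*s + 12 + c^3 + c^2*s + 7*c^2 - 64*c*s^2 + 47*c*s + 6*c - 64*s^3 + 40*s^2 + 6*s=c^3 + 9*c^2 + 20*c - 64*s^3 + s^2*(-64*c - 88) + s*(c^2 + 47*c + 86) + 12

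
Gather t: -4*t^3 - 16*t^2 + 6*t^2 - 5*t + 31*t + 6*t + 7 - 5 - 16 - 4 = -4*t^3 - 10*t^2 + 32*t - 18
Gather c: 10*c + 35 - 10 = 10*c + 25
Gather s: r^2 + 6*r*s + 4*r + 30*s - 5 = r^2 + 4*r + s*(6*r + 30) - 5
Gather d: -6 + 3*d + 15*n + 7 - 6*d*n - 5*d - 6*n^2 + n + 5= d*(-6*n - 2) - 6*n^2 + 16*n + 6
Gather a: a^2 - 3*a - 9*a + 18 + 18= a^2 - 12*a + 36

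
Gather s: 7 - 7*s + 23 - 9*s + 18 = 48 - 16*s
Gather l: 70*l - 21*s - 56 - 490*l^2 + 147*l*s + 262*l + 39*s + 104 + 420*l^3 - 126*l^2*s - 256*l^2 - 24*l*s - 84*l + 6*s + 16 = 420*l^3 + l^2*(-126*s - 746) + l*(123*s + 248) + 24*s + 64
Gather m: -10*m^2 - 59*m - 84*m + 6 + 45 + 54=-10*m^2 - 143*m + 105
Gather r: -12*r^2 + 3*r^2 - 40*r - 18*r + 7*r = -9*r^2 - 51*r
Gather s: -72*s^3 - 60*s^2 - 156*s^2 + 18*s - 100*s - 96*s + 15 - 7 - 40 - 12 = -72*s^3 - 216*s^2 - 178*s - 44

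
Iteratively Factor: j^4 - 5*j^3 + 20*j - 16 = (j - 2)*(j^3 - 3*j^2 - 6*j + 8) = (j - 2)*(j - 1)*(j^2 - 2*j - 8) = (j - 2)*(j - 1)*(j + 2)*(j - 4)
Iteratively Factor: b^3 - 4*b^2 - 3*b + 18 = (b + 2)*(b^2 - 6*b + 9) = (b - 3)*(b + 2)*(b - 3)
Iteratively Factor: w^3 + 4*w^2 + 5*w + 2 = (w + 1)*(w^2 + 3*w + 2) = (w + 1)*(w + 2)*(w + 1)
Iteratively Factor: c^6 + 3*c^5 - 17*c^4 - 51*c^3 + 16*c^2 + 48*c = (c - 4)*(c^5 + 7*c^4 + 11*c^3 - 7*c^2 - 12*c) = (c - 4)*(c - 1)*(c^4 + 8*c^3 + 19*c^2 + 12*c) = (c - 4)*(c - 1)*(c + 1)*(c^3 + 7*c^2 + 12*c) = (c - 4)*(c - 1)*(c + 1)*(c + 4)*(c^2 + 3*c) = c*(c - 4)*(c - 1)*(c + 1)*(c + 4)*(c + 3)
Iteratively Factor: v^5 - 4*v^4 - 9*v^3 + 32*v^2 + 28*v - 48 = (v - 1)*(v^4 - 3*v^3 - 12*v^2 + 20*v + 48) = (v - 4)*(v - 1)*(v^3 + v^2 - 8*v - 12) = (v - 4)*(v - 3)*(v - 1)*(v^2 + 4*v + 4) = (v - 4)*(v - 3)*(v - 1)*(v + 2)*(v + 2)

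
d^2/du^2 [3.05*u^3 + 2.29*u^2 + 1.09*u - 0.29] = 18.3*u + 4.58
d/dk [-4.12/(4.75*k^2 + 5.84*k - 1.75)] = (39.14*k + 24.0608)/(4.75*k^2 + 5.84*k - 1.75)^2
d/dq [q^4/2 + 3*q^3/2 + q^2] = q*(4*q^2 + 9*q + 4)/2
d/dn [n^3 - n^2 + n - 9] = 3*n^2 - 2*n + 1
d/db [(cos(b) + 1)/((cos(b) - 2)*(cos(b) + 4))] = (cos(b)^2 + 2*cos(b) + 10)*sin(b)/((cos(b) - 2)^2*(cos(b) + 4)^2)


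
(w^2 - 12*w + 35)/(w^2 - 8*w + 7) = (w - 5)/(w - 1)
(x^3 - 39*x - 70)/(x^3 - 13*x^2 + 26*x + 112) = (x + 5)/(x - 8)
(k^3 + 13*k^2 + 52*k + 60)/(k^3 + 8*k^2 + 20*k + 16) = (k^2 + 11*k + 30)/(k^2 + 6*k + 8)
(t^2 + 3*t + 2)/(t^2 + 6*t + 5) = (t + 2)/(t + 5)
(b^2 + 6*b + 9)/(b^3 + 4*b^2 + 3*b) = (b + 3)/(b*(b + 1))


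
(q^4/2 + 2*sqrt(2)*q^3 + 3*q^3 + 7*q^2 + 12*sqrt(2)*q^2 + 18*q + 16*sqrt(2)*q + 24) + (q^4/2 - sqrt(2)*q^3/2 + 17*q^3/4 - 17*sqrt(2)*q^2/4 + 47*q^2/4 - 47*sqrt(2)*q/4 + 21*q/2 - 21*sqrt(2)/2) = q^4 + 3*sqrt(2)*q^3/2 + 29*q^3/4 + 31*sqrt(2)*q^2/4 + 75*q^2/4 + 17*sqrt(2)*q/4 + 57*q/2 - 21*sqrt(2)/2 + 24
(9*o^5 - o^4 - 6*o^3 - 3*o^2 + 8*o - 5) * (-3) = -27*o^5 + 3*o^4 + 18*o^3 + 9*o^2 - 24*o + 15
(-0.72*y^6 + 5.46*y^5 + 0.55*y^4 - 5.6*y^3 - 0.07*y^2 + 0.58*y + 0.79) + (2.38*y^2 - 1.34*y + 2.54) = -0.72*y^6 + 5.46*y^5 + 0.55*y^4 - 5.6*y^3 + 2.31*y^2 - 0.76*y + 3.33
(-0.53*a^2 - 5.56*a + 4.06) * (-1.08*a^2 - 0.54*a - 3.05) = 0.5724*a^4 + 6.291*a^3 + 0.2341*a^2 + 14.7656*a - 12.383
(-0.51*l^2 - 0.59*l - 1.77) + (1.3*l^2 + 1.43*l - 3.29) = 0.79*l^2 + 0.84*l - 5.06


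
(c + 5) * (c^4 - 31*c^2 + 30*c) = c^5 + 5*c^4 - 31*c^3 - 125*c^2 + 150*c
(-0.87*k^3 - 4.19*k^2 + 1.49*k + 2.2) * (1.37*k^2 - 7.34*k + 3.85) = -1.1919*k^5 + 0.645499999999998*k^4 + 29.4464*k^3 - 24.0541*k^2 - 10.4115*k + 8.47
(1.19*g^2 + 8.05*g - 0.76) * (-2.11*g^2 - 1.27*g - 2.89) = -2.5109*g^4 - 18.4968*g^3 - 12.059*g^2 - 22.2993*g + 2.1964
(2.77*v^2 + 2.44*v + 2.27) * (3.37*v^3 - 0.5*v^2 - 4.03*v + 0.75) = 9.3349*v^5 + 6.8378*v^4 - 4.7332*v^3 - 8.8907*v^2 - 7.3181*v + 1.7025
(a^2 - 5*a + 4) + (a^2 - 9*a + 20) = 2*a^2 - 14*a + 24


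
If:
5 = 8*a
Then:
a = 5/8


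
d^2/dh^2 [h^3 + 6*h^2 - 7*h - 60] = 6*h + 12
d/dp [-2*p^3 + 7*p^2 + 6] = 2*p*(7 - 3*p)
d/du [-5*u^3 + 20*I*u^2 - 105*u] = -15*u^2 + 40*I*u - 105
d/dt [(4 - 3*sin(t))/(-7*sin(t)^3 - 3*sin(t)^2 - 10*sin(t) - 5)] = (-42*sin(t)^3 + 75*sin(t)^2 + 24*sin(t) + 55)*cos(t)/(7*sin(t)^3 + 3*sin(t)^2 + 10*sin(t) + 5)^2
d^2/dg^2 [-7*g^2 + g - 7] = -14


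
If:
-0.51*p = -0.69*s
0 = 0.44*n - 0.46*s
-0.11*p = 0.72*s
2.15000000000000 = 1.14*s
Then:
No Solution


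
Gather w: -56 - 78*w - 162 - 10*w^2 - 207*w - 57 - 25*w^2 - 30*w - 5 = -35*w^2 - 315*w - 280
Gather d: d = d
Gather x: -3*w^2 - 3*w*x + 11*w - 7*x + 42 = -3*w^2 + 11*w + x*(-3*w - 7) + 42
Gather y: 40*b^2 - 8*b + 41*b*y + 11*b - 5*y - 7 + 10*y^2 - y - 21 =40*b^2 + 3*b + 10*y^2 + y*(41*b - 6) - 28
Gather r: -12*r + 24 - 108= -12*r - 84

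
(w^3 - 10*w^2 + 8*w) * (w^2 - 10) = w^5 - 10*w^4 - 2*w^3 + 100*w^2 - 80*w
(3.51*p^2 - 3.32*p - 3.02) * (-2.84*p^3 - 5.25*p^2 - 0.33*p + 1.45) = -9.9684*p^5 - 8.9987*p^4 + 24.8485*p^3 + 22.0401*p^2 - 3.8174*p - 4.379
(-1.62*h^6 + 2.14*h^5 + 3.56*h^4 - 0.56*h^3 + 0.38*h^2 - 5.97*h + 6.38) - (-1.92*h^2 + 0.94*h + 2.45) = -1.62*h^6 + 2.14*h^5 + 3.56*h^4 - 0.56*h^3 + 2.3*h^2 - 6.91*h + 3.93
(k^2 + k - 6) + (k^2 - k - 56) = 2*k^2 - 62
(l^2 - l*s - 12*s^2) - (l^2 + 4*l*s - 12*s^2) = -5*l*s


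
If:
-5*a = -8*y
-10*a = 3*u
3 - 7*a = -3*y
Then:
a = 24/41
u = -80/41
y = 15/41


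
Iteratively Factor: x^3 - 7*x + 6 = (x + 3)*(x^2 - 3*x + 2) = (x - 1)*(x + 3)*(x - 2)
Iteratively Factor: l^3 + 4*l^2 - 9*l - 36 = (l - 3)*(l^2 + 7*l + 12) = (l - 3)*(l + 4)*(l + 3)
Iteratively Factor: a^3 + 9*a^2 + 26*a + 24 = (a + 2)*(a^2 + 7*a + 12) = (a + 2)*(a + 3)*(a + 4)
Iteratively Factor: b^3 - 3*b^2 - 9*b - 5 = (b + 1)*(b^2 - 4*b - 5) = (b + 1)^2*(b - 5)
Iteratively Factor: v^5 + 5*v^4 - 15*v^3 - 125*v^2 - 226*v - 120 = (v + 1)*(v^4 + 4*v^3 - 19*v^2 - 106*v - 120) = (v - 5)*(v + 1)*(v^3 + 9*v^2 + 26*v + 24) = (v - 5)*(v + 1)*(v + 3)*(v^2 + 6*v + 8) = (v - 5)*(v + 1)*(v + 2)*(v + 3)*(v + 4)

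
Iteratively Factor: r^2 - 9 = (r - 3)*(r + 3)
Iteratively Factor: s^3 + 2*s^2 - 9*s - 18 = (s + 3)*(s^2 - s - 6) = (s + 2)*(s + 3)*(s - 3)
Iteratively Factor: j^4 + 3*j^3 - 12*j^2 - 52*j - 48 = (j + 2)*(j^3 + j^2 - 14*j - 24) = (j - 4)*(j + 2)*(j^2 + 5*j + 6) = (j - 4)*(j + 2)*(j + 3)*(j + 2)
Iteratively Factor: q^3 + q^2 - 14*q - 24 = (q + 2)*(q^2 - q - 12) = (q + 2)*(q + 3)*(q - 4)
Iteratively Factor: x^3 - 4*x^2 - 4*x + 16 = (x + 2)*(x^2 - 6*x + 8) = (x - 2)*(x + 2)*(x - 4)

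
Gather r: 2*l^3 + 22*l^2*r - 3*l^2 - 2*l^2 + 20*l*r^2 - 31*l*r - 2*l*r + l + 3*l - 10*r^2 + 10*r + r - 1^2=2*l^3 - 5*l^2 + 4*l + r^2*(20*l - 10) + r*(22*l^2 - 33*l + 11) - 1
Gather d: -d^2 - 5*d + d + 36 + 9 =-d^2 - 4*d + 45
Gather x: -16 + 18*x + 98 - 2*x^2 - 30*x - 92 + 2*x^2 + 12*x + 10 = 0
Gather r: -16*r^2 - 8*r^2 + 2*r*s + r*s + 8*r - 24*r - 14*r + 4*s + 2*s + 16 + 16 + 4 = -24*r^2 + r*(3*s - 30) + 6*s + 36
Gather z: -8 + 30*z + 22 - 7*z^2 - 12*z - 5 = -7*z^2 + 18*z + 9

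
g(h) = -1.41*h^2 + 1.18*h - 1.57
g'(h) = 1.18 - 2.82*h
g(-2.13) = -10.48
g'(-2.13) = 7.19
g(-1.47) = -6.35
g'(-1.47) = 5.33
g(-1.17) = -4.88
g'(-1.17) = 4.48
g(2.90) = -10.01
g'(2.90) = -7.00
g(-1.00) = -4.16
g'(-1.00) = 4.00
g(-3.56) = -23.64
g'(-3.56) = 11.22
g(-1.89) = -8.84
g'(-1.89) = 6.51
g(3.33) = -13.28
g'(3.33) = -8.21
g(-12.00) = -218.77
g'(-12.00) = 35.02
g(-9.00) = -126.40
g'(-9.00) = 26.56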